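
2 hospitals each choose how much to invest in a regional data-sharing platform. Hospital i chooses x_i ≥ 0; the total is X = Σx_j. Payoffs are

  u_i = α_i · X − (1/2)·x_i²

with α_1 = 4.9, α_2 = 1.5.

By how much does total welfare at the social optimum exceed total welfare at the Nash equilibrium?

13.13

Hospital i's FOC: ∂u_i/∂x_i = α_i − x_i = 0, so x_i* = α_i.
NE contributions = (4.9, 1.5); X = 6.4.
W^NE = (Σα)·X − ½Σα_i² = 6.4² − ½·26.26 = 27.83.
Planner sets x_i = Σα_j = 6.4 for every i, so X^SO = 2·6.4 = 12.8.
W^SO = (Σα)·X^SO − ½·2·(Σα)² = (2/2)·6.4² = 40.96.
Deadweight loss = W^SO − W^NE = 13.13.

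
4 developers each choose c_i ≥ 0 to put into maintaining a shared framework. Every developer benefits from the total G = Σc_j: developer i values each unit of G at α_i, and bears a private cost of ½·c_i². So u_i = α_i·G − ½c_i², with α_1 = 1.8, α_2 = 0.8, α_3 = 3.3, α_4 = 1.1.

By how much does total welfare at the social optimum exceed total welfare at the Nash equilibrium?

56.99

Developer i's FOC: ∂u_i/∂c_i = α_i − c_i = 0, so c_i* = α_i.
NE contributions = (1.8, 0.8, 3.3, 1.1); G = 7.
W^NE = (Σα)·G − ½Σα_i² = 7² − ½·15.98 = 41.01.
Planner sets c_i = Σα_j = 7 for every i, so G^SO = 4·7 = 28.
W^SO = (Σα)·G^SO − ½·4·(Σα)² = (4/2)·7² = 98.
Deadweight loss = W^SO − W^NE = 56.99.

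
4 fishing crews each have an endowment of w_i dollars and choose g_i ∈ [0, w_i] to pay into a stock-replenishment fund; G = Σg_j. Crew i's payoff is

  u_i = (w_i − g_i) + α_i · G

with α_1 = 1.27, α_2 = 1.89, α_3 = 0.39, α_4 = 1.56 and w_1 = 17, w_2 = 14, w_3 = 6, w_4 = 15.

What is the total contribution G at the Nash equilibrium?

∂u_i/∂g_i = α_i − 1, so crew i contributes w_i if α_i > 1, else 0.
α_i > 1 for i ∈ {1, 2, 4}; NE contributions (17, 14, 0, 15), G = 46.

46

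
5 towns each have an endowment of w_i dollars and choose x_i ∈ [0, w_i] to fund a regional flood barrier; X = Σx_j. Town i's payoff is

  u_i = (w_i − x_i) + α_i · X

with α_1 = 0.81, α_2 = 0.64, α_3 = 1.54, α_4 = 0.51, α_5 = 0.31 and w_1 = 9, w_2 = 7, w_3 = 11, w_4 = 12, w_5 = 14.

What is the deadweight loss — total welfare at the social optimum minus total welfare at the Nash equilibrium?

∂u_i/∂x_i = α_i − 1, so town i contributes w_i if α_i > 1, else 0.
α_i > 1 for i ∈ {3}; NE contributions (0, 0, 11, 0, 0), X = 11.
W^NE = Σw_i − X^NE + (Σα_i)·X^NE = 53 + 2.81·11 = 83.91.
Planner: ∂(Σu_j)/∂x_i = Σα_j − 1 = 2.81 > 0, so everyone contributes w_i; X^SO = 53, W^SO = 53 + 2.81·53 = 201.93.
Deadweight loss = 118.02.

118.02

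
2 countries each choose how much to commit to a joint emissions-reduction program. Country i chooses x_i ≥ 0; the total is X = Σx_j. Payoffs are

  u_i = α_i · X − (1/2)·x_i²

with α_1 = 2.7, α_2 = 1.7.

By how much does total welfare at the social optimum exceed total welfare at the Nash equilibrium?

5.09

Country i's FOC: ∂u_i/∂x_i = α_i − x_i = 0, so x_i* = α_i.
NE contributions = (2.7, 1.7); X = 4.4.
W^NE = (Σα)·X − ½Σα_i² = 4.4² − ½·10.18 = 14.27.
Planner sets x_i = Σα_j = 4.4 for every i, so X^SO = 2·4.4 = 8.8.
W^SO = (Σα)·X^SO − ½·2·(Σα)² = (2/2)·4.4² = 19.36.
Deadweight loss = W^SO − W^NE = 5.09.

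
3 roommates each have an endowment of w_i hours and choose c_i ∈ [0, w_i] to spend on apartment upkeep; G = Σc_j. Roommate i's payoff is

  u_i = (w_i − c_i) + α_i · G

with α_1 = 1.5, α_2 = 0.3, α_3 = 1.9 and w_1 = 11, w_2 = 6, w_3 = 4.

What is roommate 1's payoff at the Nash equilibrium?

22.5

∂u_i/∂c_i = α_i − 1, so roommate i contributes w_i if α_i > 1, else 0.
α_i > 1 for i ∈ {1, 3}; NE contributions (11, 0, 4), G = 15.
u_1 = (11 − 11) + 1.5·15 = 22.5.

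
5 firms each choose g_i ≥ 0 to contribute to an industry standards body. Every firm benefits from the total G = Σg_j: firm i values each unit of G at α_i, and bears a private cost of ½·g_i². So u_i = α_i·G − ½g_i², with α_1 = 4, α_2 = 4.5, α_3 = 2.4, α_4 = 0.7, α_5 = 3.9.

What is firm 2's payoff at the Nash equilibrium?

Firm i's FOC: ∂u_i/∂g_i = α_i − g_i = 0, so g_i* = α_i.
NE contributions = (4, 4.5, 2.4, 0.7, 3.9); G = 15.5.
u_2 = α_2·G − ½·(g_2)² = 4.5·15.5 − ½·4.5² = 59.625.

59.625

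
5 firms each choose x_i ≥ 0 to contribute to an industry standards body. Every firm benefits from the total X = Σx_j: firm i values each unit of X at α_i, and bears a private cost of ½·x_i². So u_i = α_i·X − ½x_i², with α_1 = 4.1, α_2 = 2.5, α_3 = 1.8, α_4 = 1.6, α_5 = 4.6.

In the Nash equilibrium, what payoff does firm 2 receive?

33.375

Firm i's FOC: ∂u_i/∂x_i = α_i − x_i = 0, so x_i* = α_i.
NE contributions = (4.1, 2.5, 1.8, 1.6, 4.6); X = 14.6.
u_2 = α_2·X − ½·(x_2)² = 2.5·14.6 − ½·2.5² = 33.375.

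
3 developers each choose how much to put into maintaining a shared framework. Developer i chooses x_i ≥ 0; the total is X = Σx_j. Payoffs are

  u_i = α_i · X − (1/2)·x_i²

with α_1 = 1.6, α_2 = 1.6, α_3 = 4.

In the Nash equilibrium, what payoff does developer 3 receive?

Developer i's FOC: ∂u_i/∂x_i = α_i − x_i = 0, so x_i* = α_i.
NE contributions = (1.6, 1.6, 4); X = 7.2.
u_3 = α_3·X − ½·(x_3)² = 4·7.2 − ½·4² = 20.8.

20.8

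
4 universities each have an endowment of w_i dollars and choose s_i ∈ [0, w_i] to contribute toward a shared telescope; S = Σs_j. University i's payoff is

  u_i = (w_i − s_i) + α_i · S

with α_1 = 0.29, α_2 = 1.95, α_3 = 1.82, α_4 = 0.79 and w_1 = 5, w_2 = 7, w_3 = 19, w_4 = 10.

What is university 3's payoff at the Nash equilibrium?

∂u_i/∂s_i = α_i − 1, so university i contributes w_i if α_i > 1, else 0.
α_i > 1 for i ∈ {2, 3}; NE contributions (0, 7, 19, 0), S = 26.
u_3 = (19 − 19) + 1.82·26 = 47.32.

47.32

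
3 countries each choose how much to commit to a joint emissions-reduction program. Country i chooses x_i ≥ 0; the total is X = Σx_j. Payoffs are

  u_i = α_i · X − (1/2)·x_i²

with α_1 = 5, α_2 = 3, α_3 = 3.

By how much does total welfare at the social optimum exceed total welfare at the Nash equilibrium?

82

Country i's FOC: ∂u_i/∂x_i = α_i − x_i = 0, so x_i* = α_i.
NE contributions = (5, 3, 3); X = 11.
W^NE = (Σα)·X − ½Σα_i² = 11² − ½·43 = 99.5.
Planner sets x_i = Σα_j = 11 for every i, so X^SO = 3·11 = 33.
W^SO = (Σα)·X^SO − ½·3·(Σα)² = (3/2)·11² = 181.5.
Deadweight loss = W^SO − W^NE = 82.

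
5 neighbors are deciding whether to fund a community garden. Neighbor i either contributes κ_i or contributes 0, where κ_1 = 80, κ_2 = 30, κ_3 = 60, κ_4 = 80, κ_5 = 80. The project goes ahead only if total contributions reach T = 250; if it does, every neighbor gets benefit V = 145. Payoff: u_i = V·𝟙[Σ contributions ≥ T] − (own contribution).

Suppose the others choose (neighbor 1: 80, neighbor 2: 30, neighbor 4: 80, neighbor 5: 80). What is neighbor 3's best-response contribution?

Others' total = 270 ≥ 250; contributing adds cost 60 for no extra benefit.
Best response: 0.

0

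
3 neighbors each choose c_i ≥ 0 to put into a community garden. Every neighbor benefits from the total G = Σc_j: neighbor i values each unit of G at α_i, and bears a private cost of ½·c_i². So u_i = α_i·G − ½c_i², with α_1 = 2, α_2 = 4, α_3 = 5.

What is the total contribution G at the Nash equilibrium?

Neighbor i's FOC: ∂u_i/∂c_i = α_i − c_i = 0, so c_i* = α_i.
NE contributions = (2, 4, 5); G = 11.

11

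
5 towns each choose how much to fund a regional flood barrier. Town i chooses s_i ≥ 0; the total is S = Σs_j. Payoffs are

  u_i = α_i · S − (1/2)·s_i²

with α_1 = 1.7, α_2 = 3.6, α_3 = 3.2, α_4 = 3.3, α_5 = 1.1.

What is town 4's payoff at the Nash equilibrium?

37.125

Town i's FOC: ∂u_i/∂s_i = α_i − s_i = 0, so s_i* = α_i.
NE contributions = (1.7, 3.6, 3.2, 3.3, 1.1); S = 12.9.
u_4 = α_4·S − ½·(s_4)² = 3.3·12.9 − ½·3.3² = 37.125.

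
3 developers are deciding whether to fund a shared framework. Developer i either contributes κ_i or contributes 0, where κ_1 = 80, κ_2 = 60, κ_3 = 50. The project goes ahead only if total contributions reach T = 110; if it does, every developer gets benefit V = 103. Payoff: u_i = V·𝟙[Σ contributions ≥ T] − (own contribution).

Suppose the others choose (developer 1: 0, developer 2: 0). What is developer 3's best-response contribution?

Others' total = 0. Even contributing 50 gives 50 < 110: no benefit either way.
Best response: 0.

0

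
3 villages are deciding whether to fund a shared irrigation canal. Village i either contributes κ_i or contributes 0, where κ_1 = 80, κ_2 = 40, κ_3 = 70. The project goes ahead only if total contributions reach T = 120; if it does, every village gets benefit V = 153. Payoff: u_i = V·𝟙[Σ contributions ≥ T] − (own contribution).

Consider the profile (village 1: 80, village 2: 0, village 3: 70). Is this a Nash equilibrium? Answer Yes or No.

Total = 150 ≥ 120: provided.
Village 1 (pledges 80, payoff 73): dropping to 0 → total 70, payoff 0. No gain.
Village 2 (pledges 0, payoff 153): pledging 40 → total 190, payoff 113. No gain.
Village 3 (pledges 70, payoff 83): dropping to 0 → total 80, payoff 0. No gain.

Yes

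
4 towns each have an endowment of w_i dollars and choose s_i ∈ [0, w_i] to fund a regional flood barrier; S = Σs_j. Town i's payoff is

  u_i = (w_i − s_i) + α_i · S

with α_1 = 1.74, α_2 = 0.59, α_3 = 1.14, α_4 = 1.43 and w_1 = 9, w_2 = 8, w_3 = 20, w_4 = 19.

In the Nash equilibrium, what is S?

48

∂u_i/∂s_i = α_i − 1, so town i contributes w_i if α_i > 1, else 0.
α_i > 1 for i ∈ {1, 3, 4}; NE contributions (9, 0, 20, 19), S = 48.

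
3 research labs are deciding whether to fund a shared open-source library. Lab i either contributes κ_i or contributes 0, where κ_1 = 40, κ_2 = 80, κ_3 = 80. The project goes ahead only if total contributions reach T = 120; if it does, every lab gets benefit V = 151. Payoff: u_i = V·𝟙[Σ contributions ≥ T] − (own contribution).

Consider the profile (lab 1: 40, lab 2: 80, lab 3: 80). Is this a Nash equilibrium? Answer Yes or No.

No

Total = 200 ≥ 120: provided.
Lab 1 (pledges 40, payoff 111): dropping to 0 → total 160, payoff 151. Profitable deviation.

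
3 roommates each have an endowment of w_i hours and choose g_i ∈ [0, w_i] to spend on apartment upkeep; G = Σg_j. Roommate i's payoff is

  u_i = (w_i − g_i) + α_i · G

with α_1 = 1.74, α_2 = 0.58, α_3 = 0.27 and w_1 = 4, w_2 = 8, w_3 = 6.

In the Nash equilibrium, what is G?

4

∂u_i/∂g_i = α_i − 1, so roommate i contributes w_i if α_i > 1, else 0.
α_i > 1 for i ∈ {1}; NE contributions (4, 0, 0), G = 4.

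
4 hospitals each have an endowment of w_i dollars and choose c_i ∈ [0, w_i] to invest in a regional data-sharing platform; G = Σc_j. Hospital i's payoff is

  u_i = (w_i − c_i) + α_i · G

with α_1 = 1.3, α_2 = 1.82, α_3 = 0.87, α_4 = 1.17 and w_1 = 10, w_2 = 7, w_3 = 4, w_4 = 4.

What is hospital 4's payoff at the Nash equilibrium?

∂u_i/∂c_i = α_i − 1, so hospital i contributes w_i if α_i > 1, else 0.
α_i > 1 for i ∈ {1, 2, 4}; NE contributions (10, 7, 0, 4), G = 21.
u_4 = (4 − 4) + 1.17·21 = 24.57.

24.57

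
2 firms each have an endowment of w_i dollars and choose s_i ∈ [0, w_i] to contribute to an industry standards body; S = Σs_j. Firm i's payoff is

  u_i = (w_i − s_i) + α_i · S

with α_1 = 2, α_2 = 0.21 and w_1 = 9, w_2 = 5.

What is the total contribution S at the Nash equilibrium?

∂u_i/∂s_i = α_i − 1, so firm i contributes w_i if α_i > 1, else 0.
α_i > 1 for i ∈ {1}; NE contributions (9, 0), S = 9.

9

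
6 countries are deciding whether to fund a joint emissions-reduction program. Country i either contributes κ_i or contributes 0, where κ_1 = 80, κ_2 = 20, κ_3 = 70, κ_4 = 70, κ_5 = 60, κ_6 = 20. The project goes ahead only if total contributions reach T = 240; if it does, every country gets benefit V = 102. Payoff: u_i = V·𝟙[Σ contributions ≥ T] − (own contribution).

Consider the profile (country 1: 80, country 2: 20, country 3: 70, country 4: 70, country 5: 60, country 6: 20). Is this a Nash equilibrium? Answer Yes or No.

Total = 320 ≥ 240: provided.
Country 1 (pledges 80, payoff 22): dropping to 0 → total 240, payoff 102. Profitable deviation.

No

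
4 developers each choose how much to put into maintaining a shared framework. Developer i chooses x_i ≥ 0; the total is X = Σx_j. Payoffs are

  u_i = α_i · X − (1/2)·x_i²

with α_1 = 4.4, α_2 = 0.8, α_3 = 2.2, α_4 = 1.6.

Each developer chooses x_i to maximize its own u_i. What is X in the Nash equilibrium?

Developer i's FOC: ∂u_i/∂x_i = α_i − x_i = 0, so x_i* = α_i.
NE contributions = (4.4, 0.8, 2.2, 1.6); X = 9.

9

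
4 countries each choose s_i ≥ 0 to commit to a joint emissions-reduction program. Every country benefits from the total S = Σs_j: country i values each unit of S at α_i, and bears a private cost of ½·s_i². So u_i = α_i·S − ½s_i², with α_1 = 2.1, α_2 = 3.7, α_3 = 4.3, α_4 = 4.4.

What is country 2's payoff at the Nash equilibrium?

46.805

Country i's FOC: ∂u_i/∂s_i = α_i − s_i = 0, so s_i* = α_i.
NE contributions = (2.1, 3.7, 4.3, 4.4); S = 14.5.
u_2 = α_2·S − ½·(s_2)² = 3.7·14.5 − ½·3.7² = 46.805.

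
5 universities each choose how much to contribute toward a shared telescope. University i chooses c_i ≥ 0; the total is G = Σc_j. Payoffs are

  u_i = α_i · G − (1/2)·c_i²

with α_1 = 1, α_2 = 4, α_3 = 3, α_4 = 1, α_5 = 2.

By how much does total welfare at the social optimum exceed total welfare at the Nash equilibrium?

197

University i's FOC: ∂u_i/∂c_i = α_i − c_i = 0, so c_i* = α_i.
NE contributions = (1, 4, 3, 1, 2); G = 11.
W^NE = (Σα)·G − ½Σα_i² = 11² − ½·31 = 105.5.
Planner sets c_i = Σα_j = 11 for every i, so G^SO = 5·11 = 55.
W^SO = (Σα)·G^SO − ½·5·(Σα)² = (5/2)·11² = 302.5.
Deadweight loss = W^SO − W^NE = 197.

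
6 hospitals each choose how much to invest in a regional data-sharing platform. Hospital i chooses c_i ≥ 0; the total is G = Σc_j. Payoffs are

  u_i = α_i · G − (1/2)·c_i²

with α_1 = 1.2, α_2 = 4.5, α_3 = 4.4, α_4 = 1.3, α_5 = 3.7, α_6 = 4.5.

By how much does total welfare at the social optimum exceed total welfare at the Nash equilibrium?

Hospital i's FOC: ∂u_i/∂c_i = α_i − c_i = 0, so c_i* = α_i.
NE contributions = (1.2, 4.5, 4.4, 1.3, 3.7, 4.5); G = 19.6.
W^NE = (Σα)·G − ½Σα_i² = 19.6² − ½·76.68 = 345.82.
Planner sets c_i = Σα_j = 19.6 for every i, so G^SO = 6·19.6 = 117.6.
W^SO = (Σα)·G^SO − ½·6·(Σα)² = (6/2)·19.6² = 1152.48.
Deadweight loss = W^SO − W^NE = 806.66.

806.66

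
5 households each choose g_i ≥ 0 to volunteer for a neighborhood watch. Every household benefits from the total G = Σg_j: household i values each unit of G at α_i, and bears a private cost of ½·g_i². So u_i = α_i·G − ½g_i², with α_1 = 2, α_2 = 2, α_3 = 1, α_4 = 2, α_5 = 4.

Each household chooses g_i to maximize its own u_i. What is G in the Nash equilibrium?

Household i's FOC: ∂u_i/∂g_i = α_i − g_i = 0, so g_i* = α_i.
NE contributions = (2, 2, 1, 2, 4); G = 11.

11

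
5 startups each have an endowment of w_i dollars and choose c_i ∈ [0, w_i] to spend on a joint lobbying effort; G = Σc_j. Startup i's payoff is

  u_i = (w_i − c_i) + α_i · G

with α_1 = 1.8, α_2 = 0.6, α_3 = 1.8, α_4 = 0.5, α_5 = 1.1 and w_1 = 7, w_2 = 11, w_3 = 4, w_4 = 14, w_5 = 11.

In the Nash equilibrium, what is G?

22

∂u_i/∂c_i = α_i − 1, so startup i contributes w_i if α_i > 1, else 0.
α_i > 1 for i ∈ {1, 3, 5}; NE contributions (7, 0, 4, 0, 11), G = 22.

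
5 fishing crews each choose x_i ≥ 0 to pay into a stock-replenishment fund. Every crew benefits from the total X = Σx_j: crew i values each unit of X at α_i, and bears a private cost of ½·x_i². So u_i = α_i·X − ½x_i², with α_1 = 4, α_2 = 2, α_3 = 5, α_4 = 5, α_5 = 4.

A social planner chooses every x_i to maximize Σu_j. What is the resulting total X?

100

Planner FOC: ∂(Σu_j)/∂x_i = (Σα_j) − x_i = 0, so x_i^SO = Σα_j = 20 for every i; X^SO = 100.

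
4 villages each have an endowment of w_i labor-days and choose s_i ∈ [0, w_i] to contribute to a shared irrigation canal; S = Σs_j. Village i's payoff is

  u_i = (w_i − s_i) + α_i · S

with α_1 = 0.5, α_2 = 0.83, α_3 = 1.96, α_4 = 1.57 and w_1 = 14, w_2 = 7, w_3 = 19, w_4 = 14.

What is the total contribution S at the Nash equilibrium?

33

∂u_i/∂s_i = α_i − 1, so village i contributes w_i if α_i > 1, else 0.
α_i > 1 for i ∈ {3, 4}; NE contributions (0, 0, 19, 14), S = 33.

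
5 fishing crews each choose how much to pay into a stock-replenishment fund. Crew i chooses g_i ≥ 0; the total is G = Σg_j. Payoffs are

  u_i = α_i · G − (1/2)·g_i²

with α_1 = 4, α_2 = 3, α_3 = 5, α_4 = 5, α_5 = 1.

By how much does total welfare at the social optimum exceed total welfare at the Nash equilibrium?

524

Crew i's FOC: ∂u_i/∂g_i = α_i − g_i = 0, so g_i* = α_i.
NE contributions = (4, 3, 5, 5, 1); G = 18.
W^NE = (Σα)·G − ½Σα_i² = 18² − ½·76 = 286.
Planner sets g_i = Σα_j = 18 for every i, so G^SO = 5·18 = 90.
W^SO = (Σα)·G^SO − ½·5·(Σα)² = (5/2)·18² = 810.
Deadweight loss = W^SO − W^NE = 524.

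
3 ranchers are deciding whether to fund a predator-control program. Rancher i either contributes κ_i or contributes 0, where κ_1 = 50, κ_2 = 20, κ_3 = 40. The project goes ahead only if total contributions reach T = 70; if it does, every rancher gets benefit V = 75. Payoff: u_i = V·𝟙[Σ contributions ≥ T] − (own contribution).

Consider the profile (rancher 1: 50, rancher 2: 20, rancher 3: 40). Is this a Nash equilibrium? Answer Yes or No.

No

Total = 110 ≥ 70: provided.
Rancher 1 (pledges 50, payoff 25): dropping to 0 → total 60, payoff 0. No gain.
Rancher 2 (pledges 20, payoff 55): dropping to 0 → total 90, payoff 75. Profitable deviation.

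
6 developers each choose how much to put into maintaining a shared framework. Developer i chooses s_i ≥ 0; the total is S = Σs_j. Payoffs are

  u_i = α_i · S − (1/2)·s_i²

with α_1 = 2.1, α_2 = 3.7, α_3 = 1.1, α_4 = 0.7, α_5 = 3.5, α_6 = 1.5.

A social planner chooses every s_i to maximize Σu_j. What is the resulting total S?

Planner FOC: ∂(Σu_j)/∂s_i = (Σα_j) − s_i = 0, so s_i^SO = Σα_j = 12.6 for every i; S^SO = 75.6.

75.6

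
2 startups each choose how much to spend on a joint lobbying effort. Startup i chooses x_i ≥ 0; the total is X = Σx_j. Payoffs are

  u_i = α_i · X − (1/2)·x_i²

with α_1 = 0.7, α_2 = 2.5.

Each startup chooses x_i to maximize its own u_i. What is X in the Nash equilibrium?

Startup i's FOC: ∂u_i/∂x_i = α_i − x_i = 0, so x_i* = α_i.
NE contributions = (0.7, 2.5); X = 3.2.

3.2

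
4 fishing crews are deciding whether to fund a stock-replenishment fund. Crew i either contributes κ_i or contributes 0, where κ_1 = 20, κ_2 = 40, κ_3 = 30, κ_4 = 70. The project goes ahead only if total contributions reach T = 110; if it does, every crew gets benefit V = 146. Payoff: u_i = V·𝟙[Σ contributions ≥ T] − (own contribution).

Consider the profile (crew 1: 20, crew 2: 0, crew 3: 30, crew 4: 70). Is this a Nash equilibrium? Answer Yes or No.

Total = 120 ≥ 110: provided.
Crew 1 (pledges 20, payoff 126): dropping to 0 → total 100, payoff 0. No gain.
Crew 2 (pledges 0, payoff 146): pledging 40 → total 160, payoff 106. No gain.
Crew 3 (pledges 30, payoff 116): dropping to 0 → total 90, payoff 0. No gain.
Crew 4 (pledges 70, payoff 76): dropping to 0 → total 50, payoff 0. No gain.

Yes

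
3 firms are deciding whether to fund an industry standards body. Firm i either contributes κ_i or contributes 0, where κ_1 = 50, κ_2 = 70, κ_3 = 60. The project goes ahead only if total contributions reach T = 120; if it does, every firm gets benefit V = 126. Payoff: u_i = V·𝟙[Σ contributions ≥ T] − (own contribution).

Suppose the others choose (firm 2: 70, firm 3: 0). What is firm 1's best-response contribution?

Others' total = 70. Contributing 50 brings total to 120 ≥ 120: gain V − κ_1 = 76.
Best response: 50.

50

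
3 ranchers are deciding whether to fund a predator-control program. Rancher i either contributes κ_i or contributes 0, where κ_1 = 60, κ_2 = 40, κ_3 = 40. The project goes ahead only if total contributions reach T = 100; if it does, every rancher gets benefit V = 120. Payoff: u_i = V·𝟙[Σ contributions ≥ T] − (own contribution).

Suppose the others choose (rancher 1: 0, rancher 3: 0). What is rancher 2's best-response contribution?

0

Others' total = 0. Even contributing 40 gives 40 < 100: no benefit either way.
Best response: 0.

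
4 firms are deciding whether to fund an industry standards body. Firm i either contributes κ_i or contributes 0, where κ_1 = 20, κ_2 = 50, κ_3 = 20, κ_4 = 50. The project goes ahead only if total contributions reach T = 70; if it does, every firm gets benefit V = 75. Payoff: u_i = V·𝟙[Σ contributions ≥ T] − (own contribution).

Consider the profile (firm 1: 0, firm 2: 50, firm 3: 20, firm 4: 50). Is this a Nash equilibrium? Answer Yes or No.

No

Total = 120 ≥ 70: provided.
Firm 1 (pledges 0, payoff 75): pledging 20 → total 140, payoff 55. No gain.
Firm 2 (pledges 50, payoff 25): dropping to 0 → total 70, payoff 75. Profitable deviation.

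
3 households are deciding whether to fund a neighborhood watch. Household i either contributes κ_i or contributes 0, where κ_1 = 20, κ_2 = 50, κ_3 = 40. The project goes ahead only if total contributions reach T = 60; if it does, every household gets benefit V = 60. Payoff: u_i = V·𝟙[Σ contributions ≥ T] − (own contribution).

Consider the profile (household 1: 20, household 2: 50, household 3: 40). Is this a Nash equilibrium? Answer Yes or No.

No

Total = 110 ≥ 60: provided.
Household 1 (pledges 20, payoff 40): dropping to 0 → total 90, payoff 60. Profitable deviation.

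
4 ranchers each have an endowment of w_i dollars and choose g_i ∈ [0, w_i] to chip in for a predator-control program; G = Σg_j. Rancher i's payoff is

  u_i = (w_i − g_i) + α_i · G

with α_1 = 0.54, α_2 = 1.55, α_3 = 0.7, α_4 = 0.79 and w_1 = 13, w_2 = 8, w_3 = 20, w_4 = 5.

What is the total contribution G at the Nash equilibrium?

∂u_i/∂g_i = α_i − 1, so rancher i contributes w_i if α_i > 1, else 0.
α_i > 1 for i ∈ {2}; NE contributions (0, 8, 0, 0), G = 8.

8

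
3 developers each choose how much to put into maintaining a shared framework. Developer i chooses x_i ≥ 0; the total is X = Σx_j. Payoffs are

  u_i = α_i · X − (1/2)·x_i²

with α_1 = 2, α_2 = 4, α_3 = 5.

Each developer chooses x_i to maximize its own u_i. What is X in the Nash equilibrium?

Developer i's FOC: ∂u_i/∂x_i = α_i − x_i = 0, so x_i* = α_i.
NE contributions = (2, 4, 5); X = 11.

11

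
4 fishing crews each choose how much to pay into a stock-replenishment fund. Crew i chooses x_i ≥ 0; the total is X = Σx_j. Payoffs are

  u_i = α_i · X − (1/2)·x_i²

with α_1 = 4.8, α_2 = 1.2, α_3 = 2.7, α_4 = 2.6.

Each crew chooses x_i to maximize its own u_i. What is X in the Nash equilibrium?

Crew i's FOC: ∂u_i/∂x_i = α_i − x_i = 0, so x_i* = α_i.
NE contributions = (4.8, 1.2, 2.7, 2.6); X = 11.3.

11.3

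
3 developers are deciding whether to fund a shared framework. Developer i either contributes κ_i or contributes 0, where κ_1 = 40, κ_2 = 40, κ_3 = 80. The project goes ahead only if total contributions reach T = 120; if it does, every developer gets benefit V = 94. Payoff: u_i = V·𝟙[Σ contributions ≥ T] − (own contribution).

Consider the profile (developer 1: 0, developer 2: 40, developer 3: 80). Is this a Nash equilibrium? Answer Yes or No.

Yes

Total = 120 ≥ 120: provided.
Developer 1 (pledges 0, payoff 94): pledging 40 → total 160, payoff 54. No gain.
Developer 2 (pledges 40, payoff 54): dropping to 0 → total 80, payoff 0. No gain.
Developer 3 (pledges 80, payoff 14): dropping to 0 → total 40, payoff 0. No gain.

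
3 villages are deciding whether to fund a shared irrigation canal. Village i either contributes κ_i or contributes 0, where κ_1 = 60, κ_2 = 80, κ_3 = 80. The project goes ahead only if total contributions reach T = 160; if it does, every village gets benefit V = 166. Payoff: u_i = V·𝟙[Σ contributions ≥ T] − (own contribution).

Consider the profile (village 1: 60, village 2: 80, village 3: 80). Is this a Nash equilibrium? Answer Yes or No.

No

Total = 220 ≥ 160: provided.
Village 1 (pledges 60, payoff 106): dropping to 0 → total 160, payoff 166. Profitable deviation.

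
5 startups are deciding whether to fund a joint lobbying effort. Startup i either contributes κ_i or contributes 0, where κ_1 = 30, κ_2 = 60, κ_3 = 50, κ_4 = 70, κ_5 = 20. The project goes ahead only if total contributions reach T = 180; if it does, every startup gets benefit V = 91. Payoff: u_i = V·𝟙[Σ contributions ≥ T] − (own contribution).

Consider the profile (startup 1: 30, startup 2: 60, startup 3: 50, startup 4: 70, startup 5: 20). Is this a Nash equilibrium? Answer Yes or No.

No

Total = 230 ≥ 180: provided.
Startup 1 (pledges 30, payoff 61): dropping to 0 → total 200, payoff 91. Profitable deviation.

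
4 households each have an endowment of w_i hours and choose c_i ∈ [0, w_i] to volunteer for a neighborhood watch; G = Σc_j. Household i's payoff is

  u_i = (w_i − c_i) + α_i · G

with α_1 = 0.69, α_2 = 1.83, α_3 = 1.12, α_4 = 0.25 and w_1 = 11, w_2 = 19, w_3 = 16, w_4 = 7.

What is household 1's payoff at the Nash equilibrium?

∂u_i/∂c_i = α_i − 1, so household i contributes w_i if α_i > 1, else 0.
α_i > 1 for i ∈ {2, 3}; NE contributions (0, 19, 16, 0), G = 35.
u_1 = (11 − 0) + 0.69·35 = 35.15.

35.15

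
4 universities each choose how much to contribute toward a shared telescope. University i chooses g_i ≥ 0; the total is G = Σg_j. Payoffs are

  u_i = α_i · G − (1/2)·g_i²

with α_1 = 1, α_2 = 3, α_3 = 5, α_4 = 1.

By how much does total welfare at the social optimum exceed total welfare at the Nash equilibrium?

118

University i's FOC: ∂u_i/∂g_i = α_i − g_i = 0, so g_i* = α_i.
NE contributions = (1, 3, 5, 1); G = 10.
W^NE = (Σα)·G − ½Σα_i² = 10² − ½·36 = 82.
Planner sets g_i = Σα_j = 10 for every i, so G^SO = 4·10 = 40.
W^SO = (Σα)·G^SO − ½·4·(Σα)² = (4/2)·10² = 200.
Deadweight loss = W^SO − W^NE = 118.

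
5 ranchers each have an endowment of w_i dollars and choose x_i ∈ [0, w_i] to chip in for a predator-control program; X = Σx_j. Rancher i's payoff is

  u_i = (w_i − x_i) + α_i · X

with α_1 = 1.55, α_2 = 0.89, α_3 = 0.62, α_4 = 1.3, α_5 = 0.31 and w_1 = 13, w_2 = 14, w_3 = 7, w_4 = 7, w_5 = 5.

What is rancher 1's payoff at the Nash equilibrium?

∂u_i/∂x_i = α_i − 1, so rancher i contributes w_i if α_i > 1, else 0.
α_i > 1 for i ∈ {1, 4}; NE contributions (13, 0, 0, 7, 0), X = 20.
u_1 = (13 − 13) + 1.55·20 = 31.

31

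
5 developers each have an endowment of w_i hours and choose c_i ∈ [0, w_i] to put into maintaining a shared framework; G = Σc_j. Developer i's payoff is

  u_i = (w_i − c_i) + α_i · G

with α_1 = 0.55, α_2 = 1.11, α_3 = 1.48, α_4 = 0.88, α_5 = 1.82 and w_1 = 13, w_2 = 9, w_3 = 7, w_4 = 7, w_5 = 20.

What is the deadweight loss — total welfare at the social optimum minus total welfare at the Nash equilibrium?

96.8

∂u_i/∂c_i = α_i − 1, so developer i contributes w_i if α_i > 1, else 0.
α_i > 1 for i ∈ {2, 3, 5}; NE contributions (0, 9, 7, 0, 20), G = 36.
W^NE = Σw_i − G^NE + (Σα_i)·G^NE = 56 + 4.84·36 = 230.24.
Planner: ∂(Σu_j)/∂c_i = Σα_j − 1 = 4.84 > 0, so everyone contributes w_i; G^SO = 56, W^SO = 56 + 4.84·56 = 327.04.
Deadweight loss = 96.8.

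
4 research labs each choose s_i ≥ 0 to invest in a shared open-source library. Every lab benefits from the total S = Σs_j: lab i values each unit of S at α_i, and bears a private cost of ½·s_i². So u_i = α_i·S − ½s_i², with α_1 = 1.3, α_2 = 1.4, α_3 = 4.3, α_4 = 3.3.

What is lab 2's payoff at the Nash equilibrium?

13.44

Lab i's FOC: ∂u_i/∂s_i = α_i − s_i = 0, so s_i* = α_i.
NE contributions = (1.3, 1.4, 4.3, 3.3); S = 10.3.
u_2 = α_2·S − ½·(s_2)² = 1.4·10.3 − ½·1.4² = 13.44.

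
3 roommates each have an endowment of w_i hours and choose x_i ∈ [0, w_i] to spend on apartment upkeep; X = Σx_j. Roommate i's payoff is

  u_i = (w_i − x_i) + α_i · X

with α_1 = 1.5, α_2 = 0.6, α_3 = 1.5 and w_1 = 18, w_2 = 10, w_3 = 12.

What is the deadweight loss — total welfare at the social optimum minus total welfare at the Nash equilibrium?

26

∂u_i/∂x_i = α_i − 1, so roommate i contributes w_i if α_i > 1, else 0.
α_i > 1 for i ∈ {1, 3}; NE contributions (18, 0, 12), X = 30.
W^NE = Σw_i − X^NE + (Σα_i)·X^NE = 40 + 2.6·30 = 118.
Planner: ∂(Σu_j)/∂x_i = Σα_j − 1 = 2.6 > 0, so everyone contributes w_i; X^SO = 40, W^SO = 40 + 2.6·40 = 144.
Deadweight loss = 26.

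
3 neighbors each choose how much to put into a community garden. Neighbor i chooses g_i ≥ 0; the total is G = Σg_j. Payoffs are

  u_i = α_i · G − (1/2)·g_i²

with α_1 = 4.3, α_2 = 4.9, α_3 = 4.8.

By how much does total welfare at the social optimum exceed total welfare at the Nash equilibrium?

130.77

Neighbor i's FOC: ∂u_i/∂g_i = α_i − g_i = 0, so g_i* = α_i.
NE contributions = (4.3, 4.9, 4.8); G = 14.
W^NE = (Σα)·G − ½Σα_i² = 14² − ½·65.54 = 163.23.
Planner sets g_i = Σα_j = 14 for every i, so G^SO = 3·14 = 42.
W^SO = (Σα)·G^SO − ½·3·(Σα)² = (3/2)·14² = 294.
Deadweight loss = W^SO − W^NE = 130.77.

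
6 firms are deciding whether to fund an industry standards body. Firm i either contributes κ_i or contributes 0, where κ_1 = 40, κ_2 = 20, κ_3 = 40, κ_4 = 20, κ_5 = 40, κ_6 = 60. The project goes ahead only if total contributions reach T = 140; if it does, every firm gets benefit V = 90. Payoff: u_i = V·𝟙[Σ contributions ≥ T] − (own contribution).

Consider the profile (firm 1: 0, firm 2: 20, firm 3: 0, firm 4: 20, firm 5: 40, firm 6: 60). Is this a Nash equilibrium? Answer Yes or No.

Total = 140 ≥ 140: provided.
Firm 1 (pledges 0, payoff 90): pledging 40 → total 180, payoff 50. No gain.
Firm 2 (pledges 20, payoff 70): dropping to 0 → total 120, payoff 0. No gain.
Firm 3 (pledges 0, payoff 90): pledging 40 → total 180, payoff 50. No gain.
Firm 4 (pledges 20, payoff 70): dropping to 0 → total 120, payoff 0. No gain.
Firm 5 (pledges 40, payoff 50): dropping to 0 → total 100, payoff 0. No gain.
Firm 6 (pledges 60, payoff 30): dropping to 0 → total 80, payoff 0. No gain.

Yes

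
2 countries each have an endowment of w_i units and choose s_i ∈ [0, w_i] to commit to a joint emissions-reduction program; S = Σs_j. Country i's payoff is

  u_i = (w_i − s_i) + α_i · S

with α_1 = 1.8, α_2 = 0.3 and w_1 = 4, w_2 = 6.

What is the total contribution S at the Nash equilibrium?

∂u_i/∂s_i = α_i − 1, so country i contributes w_i if α_i > 1, else 0.
α_i > 1 for i ∈ {1}; NE contributions (4, 0), S = 4.

4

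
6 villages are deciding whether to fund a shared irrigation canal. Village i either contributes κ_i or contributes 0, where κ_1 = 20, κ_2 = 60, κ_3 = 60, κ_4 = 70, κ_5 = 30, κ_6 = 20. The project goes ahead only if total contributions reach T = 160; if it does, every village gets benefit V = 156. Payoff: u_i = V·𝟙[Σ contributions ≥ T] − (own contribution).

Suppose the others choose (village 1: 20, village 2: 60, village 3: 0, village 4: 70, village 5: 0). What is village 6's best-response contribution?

20

Others' total = 150. Contributing 20 brings total to 170 ≥ 160: gain V − κ_6 = 136.
Best response: 20.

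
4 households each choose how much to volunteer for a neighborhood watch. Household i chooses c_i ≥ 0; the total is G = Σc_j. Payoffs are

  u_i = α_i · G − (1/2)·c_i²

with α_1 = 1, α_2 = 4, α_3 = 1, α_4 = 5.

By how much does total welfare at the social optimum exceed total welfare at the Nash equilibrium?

142.5

Household i's FOC: ∂u_i/∂c_i = α_i − c_i = 0, so c_i* = α_i.
NE contributions = (1, 4, 1, 5); G = 11.
W^NE = (Σα)·G − ½Σα_i² = 11² − ½·43 = 99.5.
Planner sets c_i = Σα_j = 11 for every i, so G^SO = 4·11 = 44.
W^SO = (Σα)·G^SO − ½·4·(Σα)² = (4/2)·11² = 242.
Deadweight loss = W^SO − W^NE = 142.5.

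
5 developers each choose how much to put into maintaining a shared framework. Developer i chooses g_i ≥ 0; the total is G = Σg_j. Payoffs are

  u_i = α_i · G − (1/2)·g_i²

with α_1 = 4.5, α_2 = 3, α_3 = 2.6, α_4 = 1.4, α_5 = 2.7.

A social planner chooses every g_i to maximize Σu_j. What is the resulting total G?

Planner FOC: ∂(Σu_j)/∂g_i = (Σα_j) − g_i = 0, so g_i^SO = Σα_j = 14.2 for every i; G^SO = 71.

71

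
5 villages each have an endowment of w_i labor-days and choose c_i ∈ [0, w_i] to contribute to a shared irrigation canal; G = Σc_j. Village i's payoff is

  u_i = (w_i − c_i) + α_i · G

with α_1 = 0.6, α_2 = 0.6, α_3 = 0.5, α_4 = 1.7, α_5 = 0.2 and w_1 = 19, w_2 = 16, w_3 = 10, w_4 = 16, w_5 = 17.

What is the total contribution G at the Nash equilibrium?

16

∂u_i/∂c_i = α_i − 1, so village i contributes w_i if α_i > 1, else 0.
α_i > 1 for i ∈ {4}; NE contributions (0, 0, 0, 16, 0), G = 16.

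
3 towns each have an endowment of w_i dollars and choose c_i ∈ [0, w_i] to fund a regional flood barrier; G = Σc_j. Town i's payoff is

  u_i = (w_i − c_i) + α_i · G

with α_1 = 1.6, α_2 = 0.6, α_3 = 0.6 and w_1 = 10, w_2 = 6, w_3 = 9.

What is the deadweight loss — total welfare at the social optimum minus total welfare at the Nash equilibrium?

27

∂u_i/∂c_i = α_i − 1, so town i contributes w_i if α_i > 1, else 0.
α_i > 1 for i ∈ {1}; NE contributions (10, 0, 0), G = 10.
W^NE = Σw_i − G^NE + (Σα_i)·G^NE = 25 + 1.8·10 = 43.
Planner: ∂(Σu_j)/∂c_i = Σα_j − 1 = 1.8 > 0, so everyone contributes w_i; G^SO = 25, W^SO = 25 + 1.8·25 = 70.
Deadweight loss = 27.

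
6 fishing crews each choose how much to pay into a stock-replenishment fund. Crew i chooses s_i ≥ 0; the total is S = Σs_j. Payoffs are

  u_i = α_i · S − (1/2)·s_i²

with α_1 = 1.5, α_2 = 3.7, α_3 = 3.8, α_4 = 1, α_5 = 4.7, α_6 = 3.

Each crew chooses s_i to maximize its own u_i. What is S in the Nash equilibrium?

17.7

Crew i's FOC: ∂u_i/∂s_i = α_i − s_i = 0, so s_i* = α_i.
NE contributions = (1.5, 3.7, 3.8, 1, 4.7, 3); S = 17.7.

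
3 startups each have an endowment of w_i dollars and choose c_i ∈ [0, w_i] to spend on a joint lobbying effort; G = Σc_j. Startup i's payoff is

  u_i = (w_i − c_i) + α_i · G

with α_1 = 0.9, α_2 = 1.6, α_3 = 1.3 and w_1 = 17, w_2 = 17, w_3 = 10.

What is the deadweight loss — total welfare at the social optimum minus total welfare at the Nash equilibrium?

∂u_i/∂c_i = α_i − 1, so startup i contributes w_i if α_i > 1, else 0.
α_i > 1 for i ∈ {2, 3}; NE contributions (0, 17, 10), G = 27.
W^NE = Σw_i − G^NE + (Σα_i)·G^NE = 44 + 2.8·27 = 119.6.
Planner: ∂(Σu_j)/∂c_i = Σα_j − 1 = 2.8 > 0, so everyone contributes w_i; G^SO = 44, W^SO = 44 + 2.8·44 = 167.2.
Deadweight loss = 47.6.

47.6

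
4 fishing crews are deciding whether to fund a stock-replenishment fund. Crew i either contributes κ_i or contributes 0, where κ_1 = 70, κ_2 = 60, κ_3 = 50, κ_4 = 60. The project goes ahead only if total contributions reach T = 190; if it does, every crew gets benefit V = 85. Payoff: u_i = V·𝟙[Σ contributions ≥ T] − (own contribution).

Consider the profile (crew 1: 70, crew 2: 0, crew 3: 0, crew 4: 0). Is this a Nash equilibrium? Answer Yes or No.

Total = 70 < 190: not provided.
Crew 1 (pledges 70, payoff -70): dropping to 0 → total 0, payoff 0. Profitable deviation.

No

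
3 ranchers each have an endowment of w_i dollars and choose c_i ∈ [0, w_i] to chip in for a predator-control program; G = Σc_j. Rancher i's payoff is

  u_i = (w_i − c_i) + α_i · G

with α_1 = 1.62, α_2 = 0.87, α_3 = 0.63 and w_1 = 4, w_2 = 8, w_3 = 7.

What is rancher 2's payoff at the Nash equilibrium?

11.48

∂u_i/∂c_i = α_i − 1, so rancher i contributes w_i if α_i > 1, else 0.
α_i > 1 for i ∈ {1}; NE contributions (4, 0, 0), G = 4.
u_2 = (8 − 0) + 0.87·4 = 11.48.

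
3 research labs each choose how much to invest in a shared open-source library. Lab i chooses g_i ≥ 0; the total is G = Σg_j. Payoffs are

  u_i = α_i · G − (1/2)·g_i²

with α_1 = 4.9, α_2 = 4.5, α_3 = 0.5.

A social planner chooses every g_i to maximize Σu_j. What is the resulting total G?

Planner FOC: ∂(Σu_j)/∂g_i = (Σα_j) − g_i = 0, so g_i^SO = Σα_j = 9.9 for every i; G^SO = 29.7.

29.7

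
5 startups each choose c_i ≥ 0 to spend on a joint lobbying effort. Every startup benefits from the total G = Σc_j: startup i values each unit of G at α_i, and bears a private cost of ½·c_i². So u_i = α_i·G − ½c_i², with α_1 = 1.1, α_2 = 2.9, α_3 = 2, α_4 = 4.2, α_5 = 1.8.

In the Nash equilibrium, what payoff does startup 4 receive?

41.58

Startup i's FOC: ∂u_i/∂c_i = α_i − c_i = 0, so c_i* = α_i.
NE contributions = (1.1, 2.9, 2, 4.2, 1.8); G = 12.
u_4 = α_4·G − ½·(c_4)² = 4.2·12 − ½·4.2² = 41.58.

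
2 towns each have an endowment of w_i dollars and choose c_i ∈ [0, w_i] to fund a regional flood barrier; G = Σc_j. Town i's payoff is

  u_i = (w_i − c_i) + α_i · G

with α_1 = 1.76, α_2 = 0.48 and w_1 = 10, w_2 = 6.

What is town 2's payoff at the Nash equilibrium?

10.8

∂u_i/∂c_i = α_i − 1, so town i contributes w_i if α_i > 1, else 0.
α_i > 1 for i ∈ {1}; NE contributions (10, 0), G = 10.
u_2 = (6 − 0) + 0.48·10 = 10.8.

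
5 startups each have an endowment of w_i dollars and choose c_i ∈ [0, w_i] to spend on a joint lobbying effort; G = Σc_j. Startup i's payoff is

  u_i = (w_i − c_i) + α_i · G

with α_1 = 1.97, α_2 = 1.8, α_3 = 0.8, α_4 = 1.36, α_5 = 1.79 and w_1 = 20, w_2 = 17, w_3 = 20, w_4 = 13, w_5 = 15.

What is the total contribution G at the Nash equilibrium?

∂u_i/∂c_i = α_i − 1, so startup i contributes w_i if α_i > 1, else 0.
α_i > 1 for i ∈ {1, 2, 4, 5}; NE contributions (20, 17, 0, 13, 15), G = 65.

65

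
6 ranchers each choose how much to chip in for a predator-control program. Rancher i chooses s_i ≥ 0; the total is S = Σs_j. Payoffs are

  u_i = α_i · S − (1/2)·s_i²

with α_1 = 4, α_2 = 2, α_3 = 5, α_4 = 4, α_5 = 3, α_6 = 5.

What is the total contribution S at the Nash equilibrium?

23

Rancher i's FOC: ∂u_i/∂s_i = α_i − s_i = 0, so s_i* = α_i.
NE contributions = (4, 2, 5, 4, 3, 5); S = 23.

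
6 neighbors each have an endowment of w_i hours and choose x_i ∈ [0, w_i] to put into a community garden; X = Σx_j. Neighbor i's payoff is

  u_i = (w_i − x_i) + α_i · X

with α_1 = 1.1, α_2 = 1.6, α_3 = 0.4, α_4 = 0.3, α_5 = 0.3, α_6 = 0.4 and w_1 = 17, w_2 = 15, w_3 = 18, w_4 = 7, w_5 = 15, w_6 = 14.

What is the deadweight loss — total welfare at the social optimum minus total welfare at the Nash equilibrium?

167.4

∂u_i/∂x_i = α_i − 1, so neighbor i contributes w_i if α_i > 1, else 0.
α_i > 1 for i ∈ {1, 2}; NE contributions (17, 15, 0, 0, 0, 0), X = 32.
W^NE = Σw_i − X^NE + (Σα_i)·X^NE = 86 + 3.1·32 = 185.2.
Planner: ∂(Σu_j)/∂x_i = Σα_j − 1 = 3.1 > 0, so everyone contributes w_i; X^SO = 86, W^SO = 86 + 3.1·86 = 352.6.
Deadweight loss = 167.4.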